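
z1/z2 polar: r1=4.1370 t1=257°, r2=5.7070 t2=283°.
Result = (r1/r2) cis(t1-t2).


r = 4.1370 / 5.7070 = 0.7249
theta = 257° - 283° = -26° = 334° (mod 360)

0.7249 cis(334°)


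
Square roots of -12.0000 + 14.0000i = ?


|z| = sqrt(144+196) = 18.4391
sqrt((|z|+a)/2) = sqrt((18.4391+(-12))/2) = sqrt(3.2195) = 1.7943
sqrt((|z|-a)/2) = sqrt((18.4391-(-12))/2) = sqrt(15.2195) = 3.9012

±(1.7943 + 3.9012i) i.e. 1.7943 + 3.9012i and -1.7943 - 3.9012i


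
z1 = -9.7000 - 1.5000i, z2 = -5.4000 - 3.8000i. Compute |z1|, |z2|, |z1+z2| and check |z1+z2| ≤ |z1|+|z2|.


|z1| = sqrt((-9.7)^2 + (-1.5)^2) = sqrt(96.34) = 9.8153
|z2| = sqrt((-5.4)^2 + (-3.8)^2) = sqrt(43.6) = 6.6030
z1+z2 = -15.1000 - 5.3000i
|z1+z2| = sqrt(256.1) = 16.0031
|z1|+|z2| = 9.8153 + 6.6030 = 16.4183

|z1+z2| = 16.0031 ≤ |z1|+|z2| = 16.4183 (verified)


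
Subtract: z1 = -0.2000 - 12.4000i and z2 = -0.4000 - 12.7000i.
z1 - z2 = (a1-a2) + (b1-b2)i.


Real: -0.2 + 0.4 = 0.2
Imag: -12.4 + 12.7 = 0.3

0.2000 + 0.3000i


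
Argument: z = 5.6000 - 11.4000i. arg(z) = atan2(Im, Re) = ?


Re = 5.6, Im = -11.4
arg = atan2(-11.4, 5.6) = -63.8384 degrees

arg(z) = -63.8384 degrees


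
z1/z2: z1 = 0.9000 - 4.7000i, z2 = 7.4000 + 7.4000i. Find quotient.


Conjugate of z2 = 7.4000 - 7.4000i
Numerator: (0.9000 - 4.7000i)(7.4000 - 7.4000i) = -28.1200 - 41.4400i
Denominator: 7.4^2 + 7.4^2 = 109.52
Result = (-28.1200 - 41.4400i)/109.52

-0.2568 - 0.3784i


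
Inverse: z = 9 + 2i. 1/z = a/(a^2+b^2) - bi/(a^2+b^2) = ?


|z|^2 = 81+4 = 85
1/z = (9 - 2i)/85

1/z = 0.1059 - 0.0235i


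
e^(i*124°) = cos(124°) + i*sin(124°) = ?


cos(124°) = -0.5592
sin(124°) = 0.8290

e^(i*124°) = -0.5592 + 0.8290i


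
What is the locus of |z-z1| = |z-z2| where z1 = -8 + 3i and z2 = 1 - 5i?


Equal distances means the locus is the perpendicular bisector of z1 and z2.
Midpoint = ((-8+1)/2, (3+(-5))/2) = (-3.5000, -1.0000)

Perpendicular bisector through (-3.5000, -1.0000)


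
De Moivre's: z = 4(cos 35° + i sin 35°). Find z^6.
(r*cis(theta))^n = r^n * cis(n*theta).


r^6 = 4^6 = 4096
n*theta = 6*35° = 210° = 210° (mod 360)
a = 4096*cos(210°) = -3547.2401
b = 4096*sin(210°) = -2048.0000

4096 cis(210°) = -3547.2401 - 2048.0000i


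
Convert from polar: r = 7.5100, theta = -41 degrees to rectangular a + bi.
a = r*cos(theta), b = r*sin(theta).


a = 7.5100*cos(-41°) = 7.5100*0.75471 = 5.6679
b = 7.5100*sin(-41°) = 7.5100*(-0.65606) = -4.9270

5.6679 - 4.9270i


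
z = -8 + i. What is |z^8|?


|z| = sqrt(64+1) = sqrt(65) = 8.0623
|z^8| = |z|^8 = (sqrt(65))^8 = 65^4 = 17850625

|z^8| = 17850625


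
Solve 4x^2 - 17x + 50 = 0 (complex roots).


disc = (-17)^2 - 4*4*50 = 289 - 800 = -511
sqrt(|disc|) = sqrt(511) = 22.6053
Real part = 17/(2*4) = 2.1250
Imag part = 22.6053/(2*4) = 2.8257

2.1250 ± 2.8257i


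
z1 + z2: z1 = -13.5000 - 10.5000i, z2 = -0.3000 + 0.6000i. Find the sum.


Real: -13.5 - 0.3 = -13.8
Imag: -10.5 + 0.6 = -9.9

-13.8000 - 9.9000i


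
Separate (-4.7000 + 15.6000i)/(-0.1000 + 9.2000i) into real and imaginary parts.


Multiply by conjugate: (-4.7000 + 15.6000i)(-0.1000 - 9.2000i) / ((-0.1)^2 + 9.2^2)
Numerator real = -4.7*(-0.1) + 15.6*9.2 = 143.99
Numerator imag = 15.6*(-0.1) - (-4.7)*9.2 = 41.68
Denominator = 84.65
Re(z) = 143.99/84.65 = 1.7010
Im(z) = 41.68/84.65 = 0.4924

Re(z) = 1.7010, Im(z) = 0.4924


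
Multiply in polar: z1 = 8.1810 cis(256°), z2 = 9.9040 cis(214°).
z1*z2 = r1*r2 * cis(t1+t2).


r = 8.1810 * 9.9040 = 81.0246
theta = 256° + 214° = 470° = 110° (mod 360)

81.0246 cis(110°)


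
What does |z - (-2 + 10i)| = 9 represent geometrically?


|z - z0| = r is a circle with center z0 and radius r.
Center = (-2, 10), radius = 9

Circle with center (-2, 10) and radius 9


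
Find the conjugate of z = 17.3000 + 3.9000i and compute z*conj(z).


z_bar = 17.3000 - 3.9000i
z*z_bar = 17.3^2 + 3.9^2 = 299.29 + 15.21 = 314.5

z_bar = 17.3000 - 3.9000i, z*z_bar = 314.5


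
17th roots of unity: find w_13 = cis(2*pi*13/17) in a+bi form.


Angle = 360*13/17 = 275.2941°
a = cos(275.2941°) = 0.0923
b = sin(275.2941°) = -0.9957

0.0923 - 0.9957i


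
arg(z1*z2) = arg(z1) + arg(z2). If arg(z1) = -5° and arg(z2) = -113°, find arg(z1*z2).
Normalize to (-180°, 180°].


arg(z1*z2) = -5° - 113° = -118°
Normalized to (-180°, 180°]: -118°

-118°


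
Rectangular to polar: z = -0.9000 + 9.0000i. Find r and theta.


r = sqrt(0.81+81) = sqrt(81.81) = 9.0449
theta = atan2(9, -0.9) = 95.7106 degrees

r = 9.0449, theta = 95.7106 degrees


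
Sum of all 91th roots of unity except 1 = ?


With w = e^(2*pi*i/91), all 91 of the 91th roots of unity w^0 = 1, w, ..., w^(90) sum to 0: 1 + w + ... + w^(90) = (1 - w^91)/(1 - w) = 0 since w^91 = 1, w ≠ 1.
Removing the root 1: w + w^2 + ... + w^(90) = 0 - 1 = -1

Sum = -1


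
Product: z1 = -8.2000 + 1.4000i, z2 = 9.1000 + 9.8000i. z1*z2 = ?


Real = -8.2*9.1 - 1.4*9.8 = -74.62 - 13.72 = -88.34
Imag = -8.2*9.8 + 9.1*1.4 = -80.36 + 12.74 = -67.62

-88.3400 - 67.6200i


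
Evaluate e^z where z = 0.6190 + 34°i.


e^0.6190 = 1.8571
cos(34°) = 0.82904
sin(34°) = 0.5592
Real = 1.8571*0.82904 = 1.5396
Imag = 1.8571*0.5592 = 1.0385

1.5396 + 1.0385i


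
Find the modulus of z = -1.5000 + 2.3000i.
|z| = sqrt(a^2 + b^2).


|z| = sqrt((-1.5)^2 + 2.3^2) = sqrt(2.25 + 5.29) = sqrt(7.54) = 2.7459

|z| = 2.7459


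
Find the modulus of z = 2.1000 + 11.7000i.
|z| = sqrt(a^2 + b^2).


|z| = sqrt(2.1^2 + 11.7^2) = sqrt(4.41 + 136.89) = sqrt(141.3) = 11.8870

|z| = 11.8870


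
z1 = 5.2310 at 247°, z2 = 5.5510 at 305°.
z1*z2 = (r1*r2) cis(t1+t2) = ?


r = 5.2310 * 5.5510 = 29.0373
theta = 247° + 305° = 552° = 192° (mod 360)

29.0373 cis(192°)


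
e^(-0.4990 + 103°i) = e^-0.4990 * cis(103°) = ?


e^-0.4990 = 0.6071
cos(103°) = -0.225
sin(103°) = 0.9744
Real = 0.6071*(-0.225) = -0.1366
Imag = 0.6071*0.9744 = 0.5916

-0.1366 + 0.5916i


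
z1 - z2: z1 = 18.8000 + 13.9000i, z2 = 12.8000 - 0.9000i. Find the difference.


Real: 18.8 - 12.8 = 6
Imag: 13.9 + 0.9 = 14.8

6.0000 + 14.8000i


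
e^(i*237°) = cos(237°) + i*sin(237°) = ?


cos(237°) = -0.5446
sin(237°) = -0.8387

e^(i*237°) = -0.5446 - 0.8387i


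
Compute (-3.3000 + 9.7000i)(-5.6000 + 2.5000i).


Real = -3.3*(-5.6) - 9.7*2.5 = 18.48 - 24.25 = -5.77
Imag = -3.3*2.5 - (5.6)*9.7 = -8.25 - (54.32) = -62.57

-5.7700 - 62.5700i


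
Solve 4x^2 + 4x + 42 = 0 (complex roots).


disc = 4^2 - 4*4*42 = 16 - 672 = -656
sqrt(|disc|) = sqrt(656) = 25.6125
Real part = -4/(2*4) = -0.5000
Imag part = 25.6125/(2*4) = 3.2016

-0.5000 ± 3.2016i


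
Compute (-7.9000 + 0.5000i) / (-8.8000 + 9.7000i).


Conjugate of z2 = -8.8000 - 9.7000i
Numerator: (-7.9000 + 0.5000i)(-8.8000 - 9.7000i) = 74.3700 + 72.2300i
Denominator: (-8.8)^2 + 9.7^2 = 171.53
Result = (74.3700 + 72.2300i)/171.53

0.4336 + 0.4211i


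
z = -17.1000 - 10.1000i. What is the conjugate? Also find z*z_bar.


z_bar = -17.1000 + 10.1000i
z*z_bar = (-17.1)^2 + (-10.1)^2 = 292.41 + 102.01 = 394.42

z_bar = -17.1000 + 10.1000i, z*z_bar = 394.42


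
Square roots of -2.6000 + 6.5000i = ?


|z| = sqrt(6.76+42.25) = 7.0007
sqrt((|z|+a)/2) = sqrt((7.0007+(-2.6))/2) = sqrt(2.2004) = 1.4834
sqrt((|z|-a)/2) = sqrt((7.0007-(-2.6))/2) = sqrt(4.8004) = 2.1910

±(1.4834 + 2.1910i) i.e. 1.4834 + 2.1910i and -1.4834 - 2.1910i


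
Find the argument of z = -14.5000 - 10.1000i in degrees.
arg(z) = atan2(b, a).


Re = -14.5, Im = -10.1
arg = atan2(-10.1, -14.5) = -145.1408 degrees

arg(z) = -145.1408 degrees


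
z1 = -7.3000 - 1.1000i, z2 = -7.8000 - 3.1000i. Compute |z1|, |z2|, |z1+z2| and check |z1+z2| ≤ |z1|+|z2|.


|z1| = sqrt((-7.3)^2 + (-1.1)^2) = sqrt(54.5) = 7.3824
|z2| = sqrt((-7.8)^2 + (-3.1)^2) = sqrt(70.45) = 8.3934
z1+z2 = -15.1000 - 4.2000i
|z1+z2| = sqrt(245.65) = 15.6732
|z1|+|z2| = 7.3824 + 8.3934 = 15.7758

|z1+z2| = 15.6732 ≤ |z1|+|z2| = 15.7758 (verified)


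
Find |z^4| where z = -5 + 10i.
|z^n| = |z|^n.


|z| = sqrt(25+100) = sqrt(125) = 11.1803
|z^4| = |z|^4 = (sqrt(125))^4 = 125^2 = 15625

|z^4| = 15625


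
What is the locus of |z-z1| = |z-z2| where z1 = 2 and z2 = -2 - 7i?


Equal distances means the locus is the perpendicular bisector of z1 and z2.
Midpoint = ((2+(-2))/2, (0+(-7))/2) = (0, -3.5000)

Perpendicular bisector through (0, -3.5000)


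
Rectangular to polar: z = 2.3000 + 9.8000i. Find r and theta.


r = sqrt(5.29+96.04) = sqrt(101.33) = 10.0663
theta = atan2(9.8, 2.3) = 76.7921 degrees

r = 10.0663, theta = 76.7921 degrees


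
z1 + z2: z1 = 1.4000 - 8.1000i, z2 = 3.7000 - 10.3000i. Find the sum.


Real: 1.4 + 3.7 = 5.1
Imag: -8.1 - 10.3 = -18.4

5.1000 - 18.4000i


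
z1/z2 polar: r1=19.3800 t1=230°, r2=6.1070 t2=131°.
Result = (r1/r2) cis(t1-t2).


r = 19.3800 / 6.1070 = 3.1734
theta = 230° - 131° = 99° = 99° (mod 360)

3.1734 cis(99°)


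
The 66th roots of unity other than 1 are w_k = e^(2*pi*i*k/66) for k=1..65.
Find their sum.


With w = e^(2*pi*i/66), all 66 of the 66th roots of unity w^0 = 1, w, ..., w^(65) sum to 0: 1 + w + ... + w^(65) = (1 - w^66)/(1 - w) = 0 since w^66 = 1, w ≠ 1.
Removing the root 1: w + w^2 + ... + w^(65) = 0 - 1 = -1

Sum = -1


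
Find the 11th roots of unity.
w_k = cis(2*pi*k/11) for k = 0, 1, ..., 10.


The 11th roots of unity are cis(360k/11°) for k=0..10
Angle step = 360/11 = 32.7273°
Primitive root: cis(32.7273°)
Primitive root = 0.8413 + 0.5406i

11 roots at angles: 0°, 32.7273°, 65.4545°, 98.1818°, 130.9091°, 163.6364°, 196.3636°, 229.0909°, 261.8182°, 294.5455°, 327.2727°


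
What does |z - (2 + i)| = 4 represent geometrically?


|z - z0| = r is a circle with center z0 and radius r.
Center = (2, 1), radius = 4

Circle with center (2, 1) and radius 4


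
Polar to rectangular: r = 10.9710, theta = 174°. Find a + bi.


a = 10.9710*cos(174°) = 10.9710*(-0.99452) = -10.9109
b = 10.9710*sin(174°) = 10.9710*0.10453 = 1.1468

-10.9109 + 1.1468i


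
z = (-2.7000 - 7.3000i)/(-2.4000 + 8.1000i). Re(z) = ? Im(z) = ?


Multiply by conjugate: (-2.7000 - 7.3000i)(-2.4000 - 8.1000i) / ((-2.4)^2 + 8.1^2)
Numerator real = -2.7*(-2.4) - (7.3)*8.1 = -52.65
Numerator imag = -7.3*(-2.4) - (-2.7)*8.1 = 39.39
Denominator = 71.37
Re(z) = -52.65/71.37 = -0.7377
Im(z) = 39.39/71.37 = 0.5519

Re(z) = -0.7377, Im(z) = 0.5519


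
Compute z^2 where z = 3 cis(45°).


r^2 = 3^2 = 9
n*theta = 2*45° = 90° = 90° (mod 360)
a = 9*cos(90°) = 0
b = 9*sin(90°) = 9.0000

9 cis(90°) = 0 + 9.0000i


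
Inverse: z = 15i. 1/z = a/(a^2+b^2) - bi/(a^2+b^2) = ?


|z|^2 = 0+225 = 225
1/z = (0 - 15i)/225

1/z = 0 - 0.0667i


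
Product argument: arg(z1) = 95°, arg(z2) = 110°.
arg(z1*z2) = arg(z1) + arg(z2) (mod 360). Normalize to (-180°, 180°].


arg(z1*z2) = 95° + 110° = 205°
Normalized to (-180°, 180°]: -155°

-155°


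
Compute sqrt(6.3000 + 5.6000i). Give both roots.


|z| = sqrt(39.69+31.36) = 8.4291
sqrt((|z|+a)/2) = sqrt((8.4291+6.3)/2) = sqrt(7.3646) = 2.7138
sqrt((|z|-a)/2) = sqrt((8.4291-6.3)/2) = sqrt(1.0646) = 1.0318

±(2.7138 + 1.0318i) i.e. 2.7138 + 1.0318i and -2.7138 - 1.0318i


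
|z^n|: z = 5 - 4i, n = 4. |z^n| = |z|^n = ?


|z| = sqrt(25+16) = sqrt(41) = 6.4031
|z^4| = |z|^4 = (sqrt(41))^4 = 41^2 = 1681

|z^4| = 1681


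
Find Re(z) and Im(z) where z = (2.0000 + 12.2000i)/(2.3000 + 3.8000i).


Multiply by conjugate: (2.0000 + 12.2000i)(2.3000 - 3.8000i) / (2.3^2 + 3.8^2)
Numerator real = 2*2.3 + 12.2*3.8 = 50.96
Numerator imag = 12.2*2.3 - 2*3.8 = 20.46
Denominator = 19.73
Re(z) = 50.96/19.73 = 2.5829
Im(z) = 20.46/19.73 = 1.0370

Re(z) = 2.5829, Im(z) = 1.0370


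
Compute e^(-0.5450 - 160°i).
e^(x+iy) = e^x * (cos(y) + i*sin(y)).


e^-0.5450 = 0.57984
cos(-160°) = -0.9397
sin(-160°) = -0.342
Real = 0.57984*(-0.9397) = -0.5449
Imag = 0.57984*(-0.342) = -0.1983

-0.5449 - 0.1983i


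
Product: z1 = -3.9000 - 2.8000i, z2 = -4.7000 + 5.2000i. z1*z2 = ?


Real = -3.9*(-4.7) - (-2.8)*5.2 = 18.33 - (-14.56) = 32.89
Imag = -3.9*5.2 - (4.7)*(-2.8) = -20.28 + 13.16 = -7.12

32.8900 - 7.1200i


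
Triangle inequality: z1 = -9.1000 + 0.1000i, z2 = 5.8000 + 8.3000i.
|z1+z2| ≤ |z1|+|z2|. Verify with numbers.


|z1| = sqrt((-9.1)^2 + 0.1^2) = sqrt(82.82) = 9.1005
|z2| = sqrt(5.8^2 + 8.3^2) = sqrt(102.53) = 10.1257
z1+z2 = -3.3000 + 8.4000i
|z1+z2| = sqrt(81.45) = 9.0250
|z1|+|z2| = 9.1005 + 10.1257 = 19.2262

|z1+z2| = 9.0250 ≤ |z1|+|z2| = 19.2262 (verified)


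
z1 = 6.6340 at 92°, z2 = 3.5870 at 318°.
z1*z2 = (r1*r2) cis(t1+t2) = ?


r = 6.6340 * 3.5870 = 23.7962
theta = 92° + 318° = 410° = 50° (mod 360)

23.7962 cis(50°)


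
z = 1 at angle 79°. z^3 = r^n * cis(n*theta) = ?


r^3 = 1^3 = 1
n*theta = 3*79° = 237° = 237° (mod 360)
a = 1*cos(237°) = -0.5446
b = 1*sin(237°) = -0.8387

1 cis(237°) = -0.5446 - 0.8387i


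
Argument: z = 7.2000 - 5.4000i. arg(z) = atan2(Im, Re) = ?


Re = 7.2, Im = -5.4
arg = atan2(-5.4, 7.2) = -36.8699 degrees

arg(z) = -36.8699 degrees


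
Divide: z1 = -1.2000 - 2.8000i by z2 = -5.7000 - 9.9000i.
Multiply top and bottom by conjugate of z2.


Conjugate of z2 = -5.7000 + 9.9000i
Numerator: (-1.2000 - 2.8000i)(-5.7000 + 9.9000i) = 34.5600 + 4.0800i
Denominator: (-5.7)^2 + (-9.9)^2 = 130.5
Result = (34.5600 + 4.0800i)/130.5

0.2648 + 0.0313i


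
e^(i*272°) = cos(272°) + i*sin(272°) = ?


cos(272°) = 0.0349
sin(272°) = -0.9994

e^(i*272°) = 0.0349 - 0.9994i


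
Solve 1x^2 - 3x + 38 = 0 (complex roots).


disc = (-3)^2 - 4*1*38 = 9 - 152 = -143
sqrt(|disc|) = sqrt(143) = 11.9583
Real part = 3/(2*1) = 1.5000
Imag part = 11.9583/(2*1) = 5.9791

1.5000 ± 5.9791i


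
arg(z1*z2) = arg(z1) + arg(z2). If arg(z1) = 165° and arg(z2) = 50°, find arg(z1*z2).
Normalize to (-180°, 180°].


arg(z1*z2) = 165° + 50° = 215°
Normalized to (-180°, 180°]: -145°

-145°


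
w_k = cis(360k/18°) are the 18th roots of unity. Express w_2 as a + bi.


Angle = 360*2/18 = 40°
a = cos(40°) = 0.7660
b = sin(40°) = 0.6428

0.7660 + 0.6428i


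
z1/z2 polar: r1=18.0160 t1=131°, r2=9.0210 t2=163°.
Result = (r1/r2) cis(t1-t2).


r = 18.0160 / 9.0210 = 1.9971
theta = 131° - 163° = -32° = 328° (mod 360)

1.9971 cis(328°)


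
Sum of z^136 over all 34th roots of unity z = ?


The roots are w_k = w^k with w = e^(2*pi*i/34), and (w^k)^136 = (w^136)^k.
So S = 1 + u + u^2 + ... + u^(33) with u = w^136.
136 = 4*34 + 0, so 136 is a multiple of 34 and u = (w^34)^4 = 1.
Every one of the 34 terms equals 1: S = 34

S = 34


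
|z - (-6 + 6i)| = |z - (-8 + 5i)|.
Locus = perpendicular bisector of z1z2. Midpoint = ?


Equal distances means the locus is the perpendicular bisector of z1 and z2.
Midpoint = ((-6+(-8))/2, (6+5)/2) = (-7.0000, 5.5000)

Perpendicular bisector through (-7.0000, 5.5000)


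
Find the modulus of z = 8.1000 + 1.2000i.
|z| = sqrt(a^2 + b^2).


|z| = sqrt(8.1^2 + 1.2^2) = sqrt(65.61 + 1.44) = sqrt(67.05) = 8.1884

|z| = 8.1884


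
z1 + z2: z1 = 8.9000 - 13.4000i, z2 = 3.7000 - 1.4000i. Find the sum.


Real: 8.9 + 3.7 = 12.6
Imag: -13.4 - 1.4 = -14.8

12.6000 - 14.8000i


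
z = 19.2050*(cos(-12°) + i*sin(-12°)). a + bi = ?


a = 19.2050*cos(-12°) = 19.2050*0.978148 = 18.7853
b = 19.2050*sin(-12°) = 19.2050*(-0.20791) = -3.9929

18.7853 - 3.9929i


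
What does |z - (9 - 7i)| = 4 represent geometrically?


|z - z0| = r is a circle with center z0 and radius r.
Center = (9, -7), radius = 4

Circle with center (9, -7) and radius 4


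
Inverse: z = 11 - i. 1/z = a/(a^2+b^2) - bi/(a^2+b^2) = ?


|z|^2 = 121+1 = 122
1/z = (11 + 1i)/122

1/z = 0.0902 + 0.0082i


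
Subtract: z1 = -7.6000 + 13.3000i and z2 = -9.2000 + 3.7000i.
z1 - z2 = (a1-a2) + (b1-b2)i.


Real: -7.6 + 9.2 = 1.6
Imag: 13.3 - 3.7 = 9.6

1.6000 + 9.6000i


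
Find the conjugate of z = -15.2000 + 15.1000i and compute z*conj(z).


z_bar = -15.2000 - 15.1000i
z*z_bar = (-15.2)^2 + 15.1^2 = 231.04 + 228.01 = 459.05

z_bar = -15.2000 - 15.1000i, z*z_bar = 459.05


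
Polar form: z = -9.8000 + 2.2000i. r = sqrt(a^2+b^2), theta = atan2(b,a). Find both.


r = sqrt(96.04+4.84) = sqrt(100.88) = 10.0439
theta = atan2(2.2, -9.8) = 167.3474 degrees

r = 10.0439, theta = 167.3474 degrees


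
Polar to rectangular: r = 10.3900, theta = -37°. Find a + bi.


a = 10.3900*cos(-37°) = 10.3900*0.798636 = 8.2978
b = 10.3900*sin(-37°) = 10.3900*(-0.60182) = -6.2529

8.2978 - 6.2529i


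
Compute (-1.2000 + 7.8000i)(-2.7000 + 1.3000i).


Real = -1.2*(-2.7) - 7.8*1.3 = 3.24 - 10.14 = -6.9
Imag = -1.2*1.3 - (2.7)*7.8 = -1.56 - (21.06) = -22.62

-6.9000 - 22.6200i


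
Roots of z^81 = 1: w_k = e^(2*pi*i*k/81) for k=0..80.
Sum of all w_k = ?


The sum of all 81th roots of unity is 0.
Geometric series: (1 - w^81)/(1 - w) = (1-1)/(1-w) = 0 since w^81 = 1, w ≠ 1.
Alternatively: coefficient of z^80 in z^81 - 1 is 0.

0


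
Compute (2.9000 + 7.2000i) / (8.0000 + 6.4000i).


Conjugate of z2 = 8.0000 - 6.4000i
Numerator: (2.9000 + 7.2000i)(8.0000 - 6.4000i) = 69.2800 + 39.0400i
Denominator: 8^2 + 6.4^2 = 104.96
Result = (69.2800 + 39.0400i)/104.96

0.6601 + 0.3720i


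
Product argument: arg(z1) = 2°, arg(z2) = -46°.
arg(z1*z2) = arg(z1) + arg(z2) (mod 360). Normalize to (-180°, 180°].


arg(z1*z2) = 2° - 46° = -44°
Normalized to (-180°, 180°]: -44°

-44°


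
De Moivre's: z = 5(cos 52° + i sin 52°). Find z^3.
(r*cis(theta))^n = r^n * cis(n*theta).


r^3 = 5^3 = 125
n*theta = 3*52° = 156° = 156° (mod 360)
a = 125*cos(156°) = -114.1932
b = 125*sin(156°) = 50.8421

125 cis(156°) = -114.1932 + 50.8421i


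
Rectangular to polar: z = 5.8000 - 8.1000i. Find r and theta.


r = sqrt(33.64+65.61) = sqrt(99.25) = 9.9624
theta = atan2(-8.1, 5.8) = -54.3955 degrees

r = 9.9624, theta = -54.3955 degrees


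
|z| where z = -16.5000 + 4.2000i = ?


|z| = sqrt((-16.5)^2 + 4.2^2) = sqrt(272.25 + 17.64) = sqrt(289.89) = 17.0262

|z| = 17.0262


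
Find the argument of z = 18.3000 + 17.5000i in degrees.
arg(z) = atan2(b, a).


Re = 18.3, Im = 17.5
arg = atan2(17.5, 18.3) = 43.7199 degrees

arg(z) = 43.7199 degrees


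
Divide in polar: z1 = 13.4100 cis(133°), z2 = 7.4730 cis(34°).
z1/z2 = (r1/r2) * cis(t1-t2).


r = 13.4100 / 7.4730 = 1.7945
theta = 133° - 34° = 99° = 99° (mod 360)

1.7945 cis(99°)


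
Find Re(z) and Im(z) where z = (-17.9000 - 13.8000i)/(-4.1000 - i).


Multiply by conjugate: (-17.9000 - 13.8000i)(-4.1000 + i) / ((-4.1)^2 + (-1)^2)
Numerator real = -17.9*(-4.1) - (13.8)*(-1) = 87.19
Numerator imag = -13.8*(-4.1) - (-17.9)*(-1) = 38.68
Denominator = 17.81
Re(z) = 87.19/17.81 = 4.8956
Im(z) = 38.68/17.81 = 2.1718

Re(z) = 4.8956, Im(z) = 2.1718


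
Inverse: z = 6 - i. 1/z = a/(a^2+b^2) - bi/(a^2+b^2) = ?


|z|^2 = 36+1 = 37
1/z = (6 + 1i)/37

1/z = 0.1622 + 0.0270i


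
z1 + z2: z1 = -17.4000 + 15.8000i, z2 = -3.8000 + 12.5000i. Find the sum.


Real: -17.4 - 3.8 = -21.2
Imag: 15.8 + 12.5 = 28.3

-21.2000 + 28.3000i


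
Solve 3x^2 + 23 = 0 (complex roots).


disc = 0^2 - 4*3*23 = 0 - 276 = -276
sqrt(|disc|) = sqrt(276) = 16.6132
Real part = 0/(2*3) = 0
Imag part = 16.6132/(2*3) = 2.7689

0 ± 2.7689i


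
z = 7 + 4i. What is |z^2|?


|z| = sqrt(49+16) = sqrt(65) = 8.0623
|z^2| = |z|^2 = (sqrt(65))^2 = 65

|z^2| = 65


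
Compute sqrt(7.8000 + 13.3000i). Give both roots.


|z| = sqrt(60.84+176.89) = 15.4185
sqrt((|z|+a)/2) = sqrt((15.4185+7.8)/2) = sqrt(11.6092) = 3.4072
sqrt((|z|-a)/2) = sqrt((15.4185-7.8)/2) = sqrt(3.8092) = 1.9517

±(3.4072 + 1.9517i) i.e. 3.4072 + 1.9517i and -3.4072 - 1.9517i


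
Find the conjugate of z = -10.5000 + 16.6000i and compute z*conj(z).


z_bar = -10.5000 - 16.6000i
z*z_bar = (-10.5)^2 + 16.6^2 = 110.25 + 275.56 = 385.81

z_bar = -10.5000 - 16.6000i, z*z_bar = 385.81


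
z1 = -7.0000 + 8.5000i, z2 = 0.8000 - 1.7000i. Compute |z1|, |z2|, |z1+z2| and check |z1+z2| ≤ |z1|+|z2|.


|z1| = sqrt((-7)^2 + 8.5^2) = sqrt(121.25) = 11.0114
|z2| = sqrt(0.8^2 + (-1.7)^2) = sqrt(3.53) = 1.8788
z1+z2 = -6.2000 + 6.8000i
|z1+z2| = sqrt(84.68) = 9.2022
|z1|+|z2| = 11.0114 + 1.8788 = 12.8902

|z1+z2| = 9.2022 ≤ |z1|+|z2| = 12.8902 (verified)


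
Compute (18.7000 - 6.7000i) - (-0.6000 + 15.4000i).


Real: 18.7 + 0.6 = 19.3
Imag: -6.7 - 15.4 = -22.1

19.3000 - 22.1000i


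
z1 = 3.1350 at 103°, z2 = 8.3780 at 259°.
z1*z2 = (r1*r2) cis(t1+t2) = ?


r = 3.1350 * 8.3780 = 26.2650
theta = 103° + 259° = 362° = 2° (mod 360)

26.2650 cis(2°)


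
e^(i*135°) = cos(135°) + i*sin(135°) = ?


cos(135°) = -0.7071
sin(135°) = 0.7071

e^(i*135°) = -0.7071 + 0.7071i


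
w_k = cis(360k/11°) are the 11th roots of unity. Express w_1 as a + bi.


Angle = 360*1/11 = 32.7273°
a = cos(32.7273°) = 0.8413
b = sin(32.7273°) = 0.5406

0.8413 + 0.5406i


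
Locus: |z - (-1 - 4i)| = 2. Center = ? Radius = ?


|z - z0| = r is a circle with center z0 and radius r.
Center = (-1, -4), radius = 2

Circle with center (-1, -4) and radius 2


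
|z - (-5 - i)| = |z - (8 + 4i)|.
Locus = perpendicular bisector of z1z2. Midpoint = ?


Equal distances means the locus is the perpendicular bisector of z1 and z2.
Midpoint = ((-5+8)/2, (-1+4)/2) = (1.5000, 1.5000)

Perpendicular bisector through (1.5000, 1.5000)


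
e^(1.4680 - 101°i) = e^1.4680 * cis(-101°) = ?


e^1.4680 = 4.3405
cos(-101°) = -0.1908
sin(-101°) = -0.98163
Real = 4.3405*(-0.1908) = -0.8282
Imag = 4.3405*(-0.98163) = -4.2608

-0.8282 - 4.2608i


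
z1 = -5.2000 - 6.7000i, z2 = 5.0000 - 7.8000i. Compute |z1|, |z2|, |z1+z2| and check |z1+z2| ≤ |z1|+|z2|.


|z1| = sqrt((-5.2)^2 + (-6.7)^2) = sqrt(71.93) = 8.4812
|z2| = sqrt(5^2 + (-7.8)^2) = sqrt(85.84) = 9.2650
z1+z2 = -0.2000 - 14.5000i
|z1+z2| = sqrt(210.29) = 14.5014
|z1|+|z2| = 8.4812 + 9.2650 = 17.7462

|z1+z2| = 14.5014 ≤ |z1|+|z2| = 17.7462 (verified)


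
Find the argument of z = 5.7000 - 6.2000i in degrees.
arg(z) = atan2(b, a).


Re = 5.7, Im = -6.2
arg = atan2(-6.2, 5.7) = -47.4060 degrees

arg(z) = -47.4060 degrees


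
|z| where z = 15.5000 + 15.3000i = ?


|z| = sqrt(15.5^2 + 15.3^2) = sqrt(240.25 + 234.09) = sqrt(474.34) = 21.7793

|z| = 21.7793


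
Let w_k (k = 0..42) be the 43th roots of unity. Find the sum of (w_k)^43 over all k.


The roots are w_k = w^k with w = e^(2*pi*i/43), and (w^k)^43 = (w^43)^k.
So S = 1 + u + u^2 + ... + u^(42) with u = w^43.
43 = 1*43 + 0, so 43 is a multiple of 43 and u = (w^43)^1 = 1.
Every one of the 43 terms equals 1: S = 43

S = 43


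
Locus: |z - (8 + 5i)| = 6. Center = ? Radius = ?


|z - z0| = r is a circle with center z0 and radius r.
Center = (8, 5), radius = 6

Circle with center (8, 5) and radius 6


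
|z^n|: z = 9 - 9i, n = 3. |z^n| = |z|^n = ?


|z| = sqrt(81+81) = sqrt(162) = 12.7279
|z^3| = |z|^3 = (sqrt(162))^3 = 162*sqrt(162)

|z^3| = 162*sqrt(162) ≈ 2061.9234


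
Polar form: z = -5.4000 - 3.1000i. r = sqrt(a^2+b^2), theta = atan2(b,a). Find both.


r = sqrt(29.16+9.61) = sqrt(38.77) = 6.2266
theta = atan2(-3.1, -5.4) = -150.1410 degrees

r = 6.2266, theta = -150.1410 degrees


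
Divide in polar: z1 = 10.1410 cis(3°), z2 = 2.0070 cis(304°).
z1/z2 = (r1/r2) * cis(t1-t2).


r = 10.1410 / 2.0070 = 5.0528
theta = 3° - 304° = -301° = 59° (mod 360)

5.0528 cis(59°)


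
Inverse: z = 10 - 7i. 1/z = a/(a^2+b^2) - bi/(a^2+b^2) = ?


|z|^2 = 100+49 = 149
1/z = (10 + 7i)/149

1/z = 0.0671 + 0.0470i


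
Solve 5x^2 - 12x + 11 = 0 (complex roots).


disc = (-12)^2 - 4*5*11 = 144 - 220 = -76
sqrt(|disc|) = sqrt(76) = 8.7178
Real part = 12/(2*5) = 1.2000
Imag part = 8.7178/(2*5) = 0.8718

1.2000 ± 0.8718i


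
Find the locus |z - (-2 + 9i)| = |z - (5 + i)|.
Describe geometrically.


Equal distances means the locus is the perpendicular bisector of z1 and z2.
Midpoint = ((-2+5)/2, (9+1)/2) = (1.5000, 5.0000)

Perpendicular bisector through (1.5000, 5.0000)


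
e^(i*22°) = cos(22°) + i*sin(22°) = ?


cos(22°) = 0.9272
sin(22°) = 0.3746

e^(i*22°) = 0.9272 + 0.3746i


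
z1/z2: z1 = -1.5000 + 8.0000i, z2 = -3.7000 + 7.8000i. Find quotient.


Conjugate of z2 = -3.7000 - 7.8000i
Numerator: (-1.5000 + 8.0000i)(-3.7000 - 7.8000i) = 67.9500 - 17.9000i
Denominator: (-3.7)^2 + 7.8^2 = 74.53
Result = (67.9500 - 17.9000i)/74.53

0.9117 - 0.2402i


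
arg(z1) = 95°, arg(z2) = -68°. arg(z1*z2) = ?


arg(z1*z2) = 95° - 68° = 27°
Normalized to (-180°, 180°]: 27°

27°


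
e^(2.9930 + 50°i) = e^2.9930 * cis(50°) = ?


e^2.9930 = 19.9454
cos(50°) = 0.64279
sin(50°) = 0.766044
Real = 19.9454*0.64279 = 12.8207
Imag = 19.9454*0.766044 = 15.2791

12.8207 + 15.2791i


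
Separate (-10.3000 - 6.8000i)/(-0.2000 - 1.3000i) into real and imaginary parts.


Multiply by conjugate: (-10.3000 - 6.8000i)(-0.2000 + 1.3000i) / ((-0.2)^2 + (-1.3)^2)
Numerator real = -10.3*(-0.2) - (6.8)*(-1.3) = 10.9
Numerator imag = -6.8*(-0.2) - (-10.3)*(-1.3) = -12.03
Denominator = 1.73
Re(z) = 10.9/1.73 = 6.3006
Im(z) = -12.03/1.73 = -6.9538

Re(z) = 6.3006, Im(z) = -6.9538


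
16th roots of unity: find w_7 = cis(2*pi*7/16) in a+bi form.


Angle = 360*7/16 = 157.5°
a = cos(157.5°) = -0.9239
b = sin(157.5°) = 0.3827

-0.9239 + 0.3827i


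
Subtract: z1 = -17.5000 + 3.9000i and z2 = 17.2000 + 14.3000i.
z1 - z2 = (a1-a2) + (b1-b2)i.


Real: -17.5 - 17.2 = -34.7
Imag: 3.9 - 14.3 = -10.4

-34.7000 - 10.4000i


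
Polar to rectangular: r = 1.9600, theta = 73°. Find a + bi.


a = 1.9600*cos(73°) = 1.9600*0.29237 = 0.5730
b = 1.9600*sin(73°) = 1.9600*0.956305 = 1.8744

0.5730 + 1.8744i


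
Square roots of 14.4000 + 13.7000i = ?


|z| = sqrt(207.36+187.69) = 19.8759
sqrt((|z|+a)/2) = sqrt((19.8759+14.4)/2) = sqrt(17.1379) = 4.1398
sqrt((|z|-a)/2) = sqrt((19.8759-14.4)/2) = sqrt(2.7379) = 1.6547

±(4.1398 + 1.6547i) i.e. 4.1398 + 1.6547i and -4.1398 - 1.6547i


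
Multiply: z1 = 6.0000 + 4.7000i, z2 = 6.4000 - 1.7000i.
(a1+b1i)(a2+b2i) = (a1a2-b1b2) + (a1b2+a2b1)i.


Real = 6*6.4 - 4.7*(-1.7) = 38.4 - (-7.99) = 46.39
Imag = 6*(-1.7) + 6.4*4.7 = -10.2 + 30.08 = 19.88

46.3900 + 19.8800i


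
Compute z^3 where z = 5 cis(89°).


r^3 = 5^3 = 125
n*theta = 3*89° = 267° = 267° (mod 360)
a = 125*cos(267°) = -6.5420
b = 125*sin(267°) = -124.8287

125 cis(267°) = -6.5420 - 124.8287i


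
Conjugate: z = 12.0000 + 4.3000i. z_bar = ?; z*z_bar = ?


z_bar = 12.0000 - 4.3000i
z*z_bar = 12^2 + 4.3^2 = 144 + 18.49 = 162.49

z_bar = 12.0000 - 4.3000i, z*z_bar = 162.49


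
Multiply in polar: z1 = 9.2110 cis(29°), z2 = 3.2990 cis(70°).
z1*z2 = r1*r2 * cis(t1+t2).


r = 9.2110 * 3.2990 = 30.3871
theta = 29° + 70° = 99° = 99° (mod 360)

30.3871 cis(99°)


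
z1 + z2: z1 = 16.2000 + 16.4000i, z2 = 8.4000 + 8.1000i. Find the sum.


Real: 16.2 + 8.4 = 24.6
Imag: 16.4 + 8.1 = 24.5

24.6000 + 24.5000i


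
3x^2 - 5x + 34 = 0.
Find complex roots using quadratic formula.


disc = (-5)^2 - 4*3*34 = 25 - 408 = -383
sqrt(|disc|) = sqrt(383) = 19.5704
Real part = 5/(2*3) = 0.8333
Imag part = 19.5704/(2*3) = 3.2617

0.8333 ± 3.2617i


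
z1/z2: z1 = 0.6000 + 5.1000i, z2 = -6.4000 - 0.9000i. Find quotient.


Conjugate of z2 = -6.4000 + 0.9000i
Numerator: (0.6000 + 5.1000i)(-6.4000 + 0.9000i) = -8.4300 - 32.1000i
Denominator: (-6.4)^2 + (-0.9)^2 = 41.77
Result = (-8.4300 - 32.1000i)/41.77

-0.2018 - 0.7685i


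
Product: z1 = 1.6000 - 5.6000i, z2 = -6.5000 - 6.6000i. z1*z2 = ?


Real = 1.6*(-6.5) - (-5.6)*(-6.6) = -10.4 - 36.96 = -47.36
Imag = 1.6*(-6.6) - (6.5)*(-5.6) = -10.56 + 36.4 = 25.84

-47.3600 + 25.8400i


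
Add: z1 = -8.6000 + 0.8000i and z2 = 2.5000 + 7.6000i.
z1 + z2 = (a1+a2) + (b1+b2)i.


Real: -8.6 + 2.5 = -6.1
Imag: 0.8 + 7.6 = 8.4

-6.1000 + 8.4000i


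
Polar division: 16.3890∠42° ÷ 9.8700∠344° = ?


r = 16.3890 / 9.8700 = 1.6605
theta = 42° - 344° = -302° = 58° (mod 360)

1.6605 cis(58°)


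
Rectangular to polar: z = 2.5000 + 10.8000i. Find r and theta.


r = sqrt(6.25+116.64) = sqrt(122.89) = 11.0856
theta = atan2(10.8, 2.5) = 76.9666 degrees

r = 11.0856, theta = 76.9666 degrees


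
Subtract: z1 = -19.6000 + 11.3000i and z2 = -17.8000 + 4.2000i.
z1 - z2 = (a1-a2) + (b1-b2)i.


Real: -19.6 + 17.8 = -1.8
Imag: 11.3 - 4.2 = 7.1

-1.8000 + 7.1000i


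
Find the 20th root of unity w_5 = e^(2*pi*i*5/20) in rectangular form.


Angle = 360*5/20 = 90°
a = cos(90°) = 0
b = sin(90°) = 1.0000

0 + 1.0000i


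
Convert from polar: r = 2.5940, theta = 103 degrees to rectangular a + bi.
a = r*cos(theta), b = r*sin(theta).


a = 2.5940*cos(103°) = 2.5940*(-0.22495) = -0.5835
b = 2.5940*sin(103°) = 2.5940*0.97437 = 2.5275

-0.5835 + 2.5275i


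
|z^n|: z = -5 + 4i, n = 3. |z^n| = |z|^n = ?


|z| = sqrt(25+16) = sqrt(41) = 6.4031
|z^3| = |z|^3 = (sqrt(41))^3 = 41*sqrt(41)

|z^3| = 41*sqrt(41) ≈ 262.5281


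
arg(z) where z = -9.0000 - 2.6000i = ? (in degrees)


Re = -9, Im = -2.6
arg = atan2(-2.6, -9) = -163.8866 degrees

arg(z) = -163.8866 degrees


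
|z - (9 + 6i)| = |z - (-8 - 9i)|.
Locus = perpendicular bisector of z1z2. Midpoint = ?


Equal distances means the locus is the perpendicular bisector of z1 and z2.
Midpoint = ((9+(-8))/2, (6+(-9))/2) = (0.5000, -1.5000)

Perpendicular bisector through (0.5000, -1.5000)


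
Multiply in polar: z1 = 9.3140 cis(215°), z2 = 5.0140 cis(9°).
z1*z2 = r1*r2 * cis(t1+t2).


r = 9.3140 * 5.0140 = 46.7004
theta = 215° + 9° = 224° = 224° (mod 360)

46.7004 cis(224°)


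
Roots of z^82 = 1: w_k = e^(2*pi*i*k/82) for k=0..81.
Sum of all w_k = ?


The sum of all 82th roots of unity is 0.
Geometric series: (1 - w^82)/(1 - w) = (1-1)/(1-w) = 0 since w^82 = 1, w ≠ 1.
Alternatively: coefficient of z^81 in z^82 - 1 is 0.

0


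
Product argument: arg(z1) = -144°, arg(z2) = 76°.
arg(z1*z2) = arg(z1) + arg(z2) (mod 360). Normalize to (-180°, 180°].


arg(z1*z2) = -144° + 76° = -68°
Normalized to (-180°, 180°]: -68°

-68°


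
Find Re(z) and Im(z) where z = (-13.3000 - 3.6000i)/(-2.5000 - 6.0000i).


Multiply by conjugate: (-13.3000 - 3.6000i)(-2.5000 + 6.0000i) / ((-2.5)^2 + (-6)^2)
Numerator real = -13.3*(-2.5) - (3.6)*(-6) = 54.85
Numerator imag = -3.6*(-2.5) - (-13.3)*(-6) = -70.8
Denominator = 42.25
Re(z) = 54.85/42.25 = 1.2982
Im(z) = -70.8/42.25 = -1.6757

Re(z) = 1.2982, Im(z) = -1.6757


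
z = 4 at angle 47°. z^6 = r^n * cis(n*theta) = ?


r^6 = 4^6 = 4096
n*theta = 6*47° = 282° = 282° (mod 360)
a = 4096*cos(282°) = 851.6063
b = 4096*sin(282°) = -4006.4926

4096 cis(282°) = 851.6063 - 4006.4926i


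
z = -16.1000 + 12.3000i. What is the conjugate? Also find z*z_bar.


z_bar = -16.1000 - 12.3000i
z*z_bar = (-16.1)^2 + 12.3^2 = 259.21 + 151.29 = 410.5

z_bar = -16.1000 - 12.3000i, z*z_bar = 410.5


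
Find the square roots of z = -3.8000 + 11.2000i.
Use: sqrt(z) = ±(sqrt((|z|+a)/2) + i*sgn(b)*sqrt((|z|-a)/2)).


|z| = sqrt(14.44+125.44) = 11.8271
sqrt((|z|+a)/2) = sqrt((11.8271+(-3.8))/2) = sqrt(4.0135) = 2.0034
sqrt((|z|-a)/2) = sqrt((11.8271-(-3.8))/2) = sqrt(7.8135) = 2.7953

±(2.0034 + 2.7953i) i.e. 2.0034 + 2.7953i and -2.0034 - 2.7953i


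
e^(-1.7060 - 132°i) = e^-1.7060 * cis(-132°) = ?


e^-1.7060 = 0.1816
cos(-132°) = -0.6691
sin(-132°) = -0.7431
Real = 0.1816*(-0.6691) = -0.1215
Imag = 0.1816*(-0.7431) = -0.1349

-0.1215 - 0.1349i


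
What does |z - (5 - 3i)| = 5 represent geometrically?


|z - z0| = r is a circle with center z0 and radius r.
Center = (5, -3), radius = 5

Circle with center (5, -3) and radius 5


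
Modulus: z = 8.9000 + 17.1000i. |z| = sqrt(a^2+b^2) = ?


|z| = sqrt(8.9^2 + 17.1^2) = sqrt(79.21 + 292.41) = sqrt(371.62) = 19.2774

|z| = 19.2774


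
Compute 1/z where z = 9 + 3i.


|z|^2 = 81+9 = 90
1/z = (9 - 3i)/90

1/z = 0.1000 - 0.0333i


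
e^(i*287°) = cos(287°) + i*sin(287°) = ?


cos(287°) = 0.2924
sin(287°) = -0.9563

e^(i*287°) = 0.2924 - 0.9563i


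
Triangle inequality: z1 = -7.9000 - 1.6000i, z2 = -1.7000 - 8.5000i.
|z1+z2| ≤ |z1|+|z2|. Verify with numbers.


|z1| = sqrt((-7.9)^2 + (-1.6)^2) = sqrt(64.97) = 8.0604
|z2| = sqrt((-1.7)^2 + (-8.5)^2) = sqrt(75.14) = 8.6683
z1+z2 = -9.6000 - 10.1000i
|z1+z2| = sqrt(194.17) = 13.9345
|z1|+|z2| = 8.0604 + 8.6683 = 16.7287

|z1+z2| = 13.9345 ≤ |z1|+|z2| = 16.7287 (verified)


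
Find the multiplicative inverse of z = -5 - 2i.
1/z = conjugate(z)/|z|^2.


|z|^2 = 25+4 = 29
1/z = (-5 + 2i)/29

1/z = -0.1724 + 0.0690i


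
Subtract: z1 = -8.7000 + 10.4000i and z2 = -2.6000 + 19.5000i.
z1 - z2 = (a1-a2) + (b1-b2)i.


Real: -8.7 + 2.6 = -6.1
Imag: 10.4 - 19.5 = -9.1

-6.1000 - 9.1000i


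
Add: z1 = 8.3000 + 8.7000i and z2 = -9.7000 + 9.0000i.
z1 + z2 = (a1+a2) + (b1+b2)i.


Real: 8.3 - 9.7 = -1.4
Imag: 8.7 + 9 = 17.7

-1.4000 + 17.7000i


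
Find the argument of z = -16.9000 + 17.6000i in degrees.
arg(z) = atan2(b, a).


Re = -16.9, Im = 17.6
arg = atan2(17.6, -16.9) = 133.8376 degrees

arg(z) = 133.8376 degrees


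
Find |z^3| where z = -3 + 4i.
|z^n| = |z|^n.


|z| = sqrt(9+16) = sqrt(25) = 5
|z^3| = |z|^3 = 5^3 = 125

|z^3| = 125


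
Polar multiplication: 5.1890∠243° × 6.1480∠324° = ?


r = 5.1890 * 6.1480 = 31.9020
theta = 243° + 324° = 567° = 207° (mod 360)

31.9020 cis(207°)


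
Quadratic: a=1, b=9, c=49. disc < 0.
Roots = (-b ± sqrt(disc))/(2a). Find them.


disc = 9^2 - 4*1*49 = 81 - 196 = -115
sqrt(|disc|) = sqrt(115) = 10.7238
Real part = -9/(2*1) = -4.5000
Imag part = 10.7238/(2*1) = 5.3619

-4.5000 ± 5.3619i


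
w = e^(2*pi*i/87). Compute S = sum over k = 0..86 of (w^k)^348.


The roots are w_k = w^k with w = e^(2*pi*i/87), and (w^k)^348 = (w^348)^k.
So S = 1 + u + u^2 + ... + u^(86) with u = w^348.
348 = 4*87 + 0, so 348 is a multiple of 87 and u = (w^87)^4 = 1.
Every one of the 87 terms equals 1: S = 87

S = 87


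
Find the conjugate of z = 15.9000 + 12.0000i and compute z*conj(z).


z_bar = 15.9000 - 12.0000i
z*z_bar = 15.9^2 + 12^2 = 252.81 + 144 = 396.81

z_bar = 15.9000 - 12.0000i, z*z_bar = 396.81


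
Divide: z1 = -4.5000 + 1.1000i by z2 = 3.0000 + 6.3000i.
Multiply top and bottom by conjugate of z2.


Conjugate of z2 = 3.0000 - 6.3000i
Numerator: (-4.5000 + 1.1000i)(3.0000 - 6.3000i) = -6.5700 + 31.6500i
Denominator: 3^2 + 6.3^2 = 48.69
Result = (-6.5700 + 31.6500i)/48.69

-0.1349 + 0.6500i


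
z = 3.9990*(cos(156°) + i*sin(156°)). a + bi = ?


a = 3.9990*cos(156°) = 3.9990*(-0.91355) = -3.6533
b = 3.9990*sin(156°) = 3.9990*0.406737 = 1.6265

-3.6533 + 1.6265i


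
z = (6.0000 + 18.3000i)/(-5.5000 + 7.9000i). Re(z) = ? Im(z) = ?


Multiply by conjugate: (6.0000 + 18.3000i)(-5.5000 - 7.9000i) / ((-5.5)^2 + 7.9^2)
Numerator real = 6*(-5.5) + 18.3*7.9 = 111.57
Numerator imag = 18.3*(-5.5) - 6*7.9 = -148.05
Denominator = 92.66
Re(z) = 111.57/92.66 = 1.2041
Im(z) = -148.05/92.66 = -1.5978

Re(z) = 1.2041, Im(z) = -1.5978


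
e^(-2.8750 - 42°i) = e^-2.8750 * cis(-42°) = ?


e^-2.8750 = 0.0564
cos(-42°) = 0.7431
sin(-42°) = -0.6691
Real = 0.0564*0.7431 = 0.0419
Imag = 0.0564*(-0.6691) = -0.0377

0.0419 - 0.0377i


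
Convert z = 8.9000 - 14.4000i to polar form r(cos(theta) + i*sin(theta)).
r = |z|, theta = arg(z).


r = sqrt(79.21+207.36) = sqrt(286.57) = 16.9284
theta = atan2(-14.4, 8.9) = -58.2816 degrees

r = 16.9284, theta = -58.2816 degrees


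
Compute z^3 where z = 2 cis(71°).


r^3 = 2^3 = 8
n*theta = 3*71° = 213° = 213° (mod 360)
a = 8*cos(213°) = -6.7094
b = 8*sin(213°) = -4.3571

8 cis(213°) = -6.7094 - 4.3571i


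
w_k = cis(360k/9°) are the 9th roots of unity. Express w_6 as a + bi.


Angle = 360*6/9 = 240°
a = cos(240°) = -0.5000
b = sin(240°) = -0.8660

-0.5000 - 0.8660i


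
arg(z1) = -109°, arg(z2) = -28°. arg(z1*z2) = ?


arg(z1*z2) = -109° - 28° = -137°
Normalized to (-180°, 180°]: -137°

-137°


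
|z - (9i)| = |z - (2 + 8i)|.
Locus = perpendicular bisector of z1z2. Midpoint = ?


Equal distances means the locus is the perpendicular bisector of z1 and z2.
Midpoint = ((0+2)/2, (9+8)/2) = (1.0000, 8.5000)

Perpendicular bisector through (1.0000, 8.5000)


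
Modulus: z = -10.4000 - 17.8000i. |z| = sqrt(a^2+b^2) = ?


|z| = sqrt((-10.4)^2 + (-17.8)^2) = sqrt(108.16 + 316.84) = sqrt(425) = 20.6155

|z| = 20.6155


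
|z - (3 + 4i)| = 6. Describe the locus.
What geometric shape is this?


|z - z0| = r is a circle with center z0 and radius r.
Center = (3, 4), radius = 6

Circle with center (3, 4) and radius 6


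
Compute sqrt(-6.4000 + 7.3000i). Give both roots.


|z| = sqrt(40.96+53.29) = 9.7082
sqrt((|z|+a)/2) = sqrt((9.7082+(-6.4))/2) = sqrt(1.6541) = 1.2861
sqrt((|z|-a)/2) = sqrt((9.7082-(-6.4))/2) = sqrt(8.0541) = 2.8380

±(1.2861 + 2.8380i) i.e. 1.2861 + 2.8380i and -1.2861 - 2.8380i


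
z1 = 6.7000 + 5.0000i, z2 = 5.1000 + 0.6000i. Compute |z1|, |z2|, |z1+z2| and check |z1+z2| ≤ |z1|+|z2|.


|z1| = sqrt(6.7^2 + 5^2) = sqrt(69.89) = 8.3600
|z2| = sqrt(5.1^2 + 0.6^2) = sqrt(26.37) = 5.1352
z1+z2 = 11.8000 + 5.6000i
|z1+z2| = sqrt(170.6) = 13.0614
|z1|+|z2| = 8.3600 + 5.1352 = 13.4952

|z1+z2| = 13.0614 ≤ |z1|+|z2| = 13.4952 (verified)


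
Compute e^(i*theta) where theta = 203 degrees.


cos(203°) = -0.9205
sin(203°) = -0.3907

e^(i*203°) = -0.9205 - 0.3907i


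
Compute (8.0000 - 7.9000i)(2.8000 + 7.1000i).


Real = 8*2.8 - (-7.9)*7.1 = 22.4 - (-56.09) = 78.49
Imag = 8*7.1 + 2.8*(-7.9) = 56.8 - (22.12) = 34.68

78.4900 + 34.6800i


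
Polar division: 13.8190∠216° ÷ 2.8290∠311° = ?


r = 13.8190 / 2.8290 = 4.8848
theta = 216° - 311° = -95° = 265° (mod 360)

4.8848 cis(265°)


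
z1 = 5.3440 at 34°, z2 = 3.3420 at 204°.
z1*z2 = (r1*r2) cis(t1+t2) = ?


r = 5.3440 * 3.3420 = 17.8596
theta = 34° + 204° = 238° = 238° (mod 360)

17.8596 cis(238°)


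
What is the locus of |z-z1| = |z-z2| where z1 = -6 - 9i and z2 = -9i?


Equal distances means the locus is the perpendicular bisector of z1 and z2.
Midpoint = ((-6+0)/2, (-9+(-9))/2) = (-3.0000, -9.0000)

Perpendicular bisector through (-3.0000, -9.0000)


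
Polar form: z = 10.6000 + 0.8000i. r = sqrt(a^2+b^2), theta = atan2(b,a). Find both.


r = sqrt(112.36+0.64) = sqrt(113) = 10.6301
theta = atan2(0.8, 10.6) = 4.3160 degrees

r = 10.6301, theta = 4.3160 degrees


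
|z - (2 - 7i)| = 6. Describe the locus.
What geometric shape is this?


|z - z0| = r is a circle with center z0 and radius r.
Center = (2, -7), radius = 6

Circle with center (2, -7) and radius 6


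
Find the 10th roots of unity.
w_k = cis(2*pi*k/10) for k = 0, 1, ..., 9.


The 10th roots of unity are cis(360k/10°) for k=0..9
Angle step = 360/10 = 36°
Primitive root: cis(36°)
Primitive root = 0.8090 + 0.5878i

10 roots at angles: 0°, 36°, 72°, 108°, 144°, 180°, 216°, 252°, 288°, 324°


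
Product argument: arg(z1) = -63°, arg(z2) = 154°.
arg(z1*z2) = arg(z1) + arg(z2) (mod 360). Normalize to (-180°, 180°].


arg(z1*z2) = -63° + 154° = 91°
Normalized to (-180°, 180°]: 91°

91°


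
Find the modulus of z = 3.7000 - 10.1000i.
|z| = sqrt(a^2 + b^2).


|z| = sqrt(3.7^2 + (-10.1)^2) = sqrt(13.69 + 102.01) = sqrt(115.7) = 10.7564

|z| = 10.7564


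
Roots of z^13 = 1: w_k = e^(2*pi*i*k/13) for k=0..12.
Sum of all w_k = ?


The sum of all 13th roots of unity is 0.
Geometric series: (1 - w^13)/(1 - w) = (1-1)/(1-w) = 0 since w^13 = 1, w ≠ 1.
Alternatively: coefficient of z^12 in z^13 - 1 is 0.

0
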